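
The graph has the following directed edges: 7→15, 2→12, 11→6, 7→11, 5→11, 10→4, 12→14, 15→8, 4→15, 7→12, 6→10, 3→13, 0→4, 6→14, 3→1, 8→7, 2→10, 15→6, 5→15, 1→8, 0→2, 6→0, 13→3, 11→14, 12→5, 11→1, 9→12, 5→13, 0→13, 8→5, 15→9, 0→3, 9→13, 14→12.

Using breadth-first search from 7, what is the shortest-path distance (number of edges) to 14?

2

Level 0: 7
Level 1: 11, 12, 15
Level 2: 1, 5, 6, 8, 9, 14
Level 3: 0, 10, 13
Level 4: 2, 3, 4
14 first appears at level 2.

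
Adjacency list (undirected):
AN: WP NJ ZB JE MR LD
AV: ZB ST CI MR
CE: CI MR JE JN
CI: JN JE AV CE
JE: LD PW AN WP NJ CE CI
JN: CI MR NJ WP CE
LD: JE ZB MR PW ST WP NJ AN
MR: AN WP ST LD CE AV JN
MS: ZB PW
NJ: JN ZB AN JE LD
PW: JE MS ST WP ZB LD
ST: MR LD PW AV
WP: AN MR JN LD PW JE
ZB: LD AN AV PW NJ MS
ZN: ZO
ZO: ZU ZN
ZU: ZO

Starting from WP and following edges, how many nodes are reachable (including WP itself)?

BFS from WP visits: WP, AN, MR, JN, LD, PW, JE, NJ, ZB, ST, CE, AV, CI, MS
Reachable nodes: 14 of 17 total.

14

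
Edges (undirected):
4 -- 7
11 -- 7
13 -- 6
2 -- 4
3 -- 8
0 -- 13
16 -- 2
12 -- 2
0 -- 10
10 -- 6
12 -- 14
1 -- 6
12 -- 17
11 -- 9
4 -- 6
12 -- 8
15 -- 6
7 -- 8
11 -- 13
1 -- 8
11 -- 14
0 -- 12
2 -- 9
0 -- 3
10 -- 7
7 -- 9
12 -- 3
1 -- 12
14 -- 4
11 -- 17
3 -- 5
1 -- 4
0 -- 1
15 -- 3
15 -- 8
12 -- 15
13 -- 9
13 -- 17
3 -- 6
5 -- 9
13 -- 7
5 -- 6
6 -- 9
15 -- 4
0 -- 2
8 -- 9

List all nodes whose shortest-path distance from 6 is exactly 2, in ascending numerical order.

0, 2, 7, 8, 11, 12, 14, 17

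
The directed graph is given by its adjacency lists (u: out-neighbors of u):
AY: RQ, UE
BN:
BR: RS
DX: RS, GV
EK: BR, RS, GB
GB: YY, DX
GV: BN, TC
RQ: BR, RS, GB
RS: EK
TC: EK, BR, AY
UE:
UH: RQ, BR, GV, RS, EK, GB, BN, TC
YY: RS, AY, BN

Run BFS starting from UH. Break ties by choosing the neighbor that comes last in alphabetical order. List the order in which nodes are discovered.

UH, TC, RS, RQ, GV, GB, EK, BR, BN, AY, YY, DX, UE

Visit UH; enqueue TC, RS, RQ, GV, GB, EK, BR, BN → queue [TC, RS, RQ, GV, GB, EK, BR, BN]
Visit TC; enqueue AY → queue [RS, RQ, GV, GB, EK, BR, BN, AY]
Visit RS → queue [RQ, GV, GB, EK, BR, BN, AY]
Visit RQ → queue [GV, GB, EK, BR, BN, AY]
Visit GV → queue [GB, EK, BR, BN, AY]
Visit GB; enqueue YY, DX → queue [EK, BR, BN, AY, YY, DX]
Visit EK → queue [BR, BN, AY, YY, DX]
Visit BR → queue [BN, AY, YY, DX]
Visit BN → queue [AY, YY, DX]
Visit AY; enqueue UE → queue [YY, DX, UE]
Visit YY → queue [DX, UE]
Visit DX → queue [UE]
Visit UE → queue []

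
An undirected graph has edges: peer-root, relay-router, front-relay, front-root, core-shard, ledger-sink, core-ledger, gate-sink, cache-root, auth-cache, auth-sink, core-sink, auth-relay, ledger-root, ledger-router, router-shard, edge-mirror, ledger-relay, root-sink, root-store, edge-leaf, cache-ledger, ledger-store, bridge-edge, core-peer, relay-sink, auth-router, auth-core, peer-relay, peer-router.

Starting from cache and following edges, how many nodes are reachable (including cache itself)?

13

BFS from cache visits: cache, root, ledger, auth, store, sink, peer, front, router, relay, core, gate, shard
Reachable nodes: 13 of 17 total.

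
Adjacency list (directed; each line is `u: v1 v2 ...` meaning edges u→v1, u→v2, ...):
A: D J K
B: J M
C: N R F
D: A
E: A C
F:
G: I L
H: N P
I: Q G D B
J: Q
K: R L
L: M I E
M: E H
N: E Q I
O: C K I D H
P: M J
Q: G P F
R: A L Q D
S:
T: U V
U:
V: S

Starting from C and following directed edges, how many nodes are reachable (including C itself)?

17

BFS from C visits: C, N, R, F, E, Q, I, A, L, D, G, P, B, J, K, M, H
Reachable nodes: 17 of 22 total.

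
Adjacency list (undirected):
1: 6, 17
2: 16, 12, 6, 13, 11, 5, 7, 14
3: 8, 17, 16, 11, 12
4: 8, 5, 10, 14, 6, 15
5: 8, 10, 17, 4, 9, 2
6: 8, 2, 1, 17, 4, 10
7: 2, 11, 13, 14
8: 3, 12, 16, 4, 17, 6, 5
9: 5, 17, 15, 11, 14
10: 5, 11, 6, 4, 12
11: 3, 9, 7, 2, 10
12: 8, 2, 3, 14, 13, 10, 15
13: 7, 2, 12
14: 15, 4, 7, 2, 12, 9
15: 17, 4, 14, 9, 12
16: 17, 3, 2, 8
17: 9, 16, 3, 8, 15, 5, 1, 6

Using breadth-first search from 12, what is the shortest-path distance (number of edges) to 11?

Level 0: 12
Level 1: 2, 3, 8, 10, 13, 14, 15
Level 2: 4, 5, 6, 7, 9, 11, 16, 17
Level 3: 1
11 first appears at level 2.

2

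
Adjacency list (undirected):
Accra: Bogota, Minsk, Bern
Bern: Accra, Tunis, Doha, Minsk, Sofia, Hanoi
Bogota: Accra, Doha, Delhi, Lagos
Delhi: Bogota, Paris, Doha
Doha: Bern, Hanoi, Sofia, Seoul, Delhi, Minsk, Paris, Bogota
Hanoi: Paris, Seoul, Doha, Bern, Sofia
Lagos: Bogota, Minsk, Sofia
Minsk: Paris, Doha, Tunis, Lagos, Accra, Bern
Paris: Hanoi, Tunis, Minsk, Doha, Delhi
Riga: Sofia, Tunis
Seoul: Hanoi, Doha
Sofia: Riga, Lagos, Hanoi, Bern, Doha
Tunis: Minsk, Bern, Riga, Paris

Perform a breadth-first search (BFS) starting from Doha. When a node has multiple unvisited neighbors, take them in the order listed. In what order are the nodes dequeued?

Doha, Bern, Hanoi, Sofia, Seoul, Delhi, Minsk, Paris, Bogota, Accra, Tunis, Riga, Lagos

Visit Doha; enqueue Bern, Hanoi, Sofia, Seoul, Delhi, Minsk, Paris, Bogota → queue [Bern, Hanoi, Sofia, Seoul, Delhi, Minsk, Paris, Bogota]
Visit Bern; enqueue Accra, Tunis → queue [Hanoi, Sofia, Seoul, Delhi, Minsk, Paris, Bogota, Accra, Tunis]
Visit Hanoi → queue [Sofia, Seoul, Delhi, Minsk, Paris, Bogota, Accra, Tunis]
Visit Sofia; enqueue Riga, Lagos → queue [Seoul, Delhi, Minsk, Paris, Bogota, Accra, Tunis, Riga, Lagos]
Visit Seoul → queue [Delhi, Minsk, Paris, Bogota, Accra, Tunis, Riga, Lagos]
Visit Delhi → queue [Minsk, Paris, Bogota, Accra, Tunis, Riga, Lagos]
Visit Minsk → queue [Paris, Bogota, Accra, Tunis, Riga, Lagos]
Visit Paris → queue [Bogota, Accra, Tunis, Riga, Lagos]
Visit Bogota → queue [Accra, Tunis, Riga, Lagos]
Visit Accra → queue [Tunis, Riga, Lagos]
Visit Tunis → queue [Riga, Lagos]
Visit Riga → queue [Lagos]
Visit Lagos → queue []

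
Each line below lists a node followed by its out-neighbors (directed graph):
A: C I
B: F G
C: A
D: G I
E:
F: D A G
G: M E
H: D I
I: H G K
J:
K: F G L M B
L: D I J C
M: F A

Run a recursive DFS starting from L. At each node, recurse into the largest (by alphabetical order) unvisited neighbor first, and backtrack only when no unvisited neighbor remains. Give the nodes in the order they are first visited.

Visit L
L → J
L → I
I → K
K → M
M → F
F → G
G → E
F → D
F → A
A → C
K → B
I → H

L, J, I, K, M, F, G, E, D, A, C, B, H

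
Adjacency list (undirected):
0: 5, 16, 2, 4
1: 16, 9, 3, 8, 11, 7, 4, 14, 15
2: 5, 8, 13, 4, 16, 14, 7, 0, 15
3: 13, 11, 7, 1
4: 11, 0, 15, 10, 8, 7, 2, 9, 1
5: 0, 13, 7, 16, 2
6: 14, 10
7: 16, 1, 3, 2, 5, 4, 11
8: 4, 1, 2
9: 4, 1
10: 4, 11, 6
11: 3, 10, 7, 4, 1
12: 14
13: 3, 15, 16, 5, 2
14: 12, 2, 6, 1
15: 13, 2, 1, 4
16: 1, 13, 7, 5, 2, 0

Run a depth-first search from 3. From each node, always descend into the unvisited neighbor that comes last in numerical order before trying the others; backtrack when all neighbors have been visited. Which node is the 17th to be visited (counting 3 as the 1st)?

5

Visit 3
3 → 13
13 → 16
16 → 7
7 → 11
11 → 10
10 → 6
6 → 14
14 → 12
14 → 2
2 → 15
15 → 4
4 → 9
9 → 1
1 → 8
4 → 0
0 → 5

Visit order: 3, 13, 16, 7, 11, 10, 6, 14, 12, 2, 15, 4, 9, 1, 8, 0, 5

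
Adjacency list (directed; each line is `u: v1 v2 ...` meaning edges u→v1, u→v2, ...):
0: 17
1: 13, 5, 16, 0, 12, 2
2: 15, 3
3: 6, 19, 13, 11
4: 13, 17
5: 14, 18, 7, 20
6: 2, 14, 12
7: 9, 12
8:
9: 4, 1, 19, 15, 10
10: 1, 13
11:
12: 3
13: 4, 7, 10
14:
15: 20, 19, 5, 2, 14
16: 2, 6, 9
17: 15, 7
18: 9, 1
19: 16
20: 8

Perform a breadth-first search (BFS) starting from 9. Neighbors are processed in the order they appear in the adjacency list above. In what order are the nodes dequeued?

Visit 9; enqueue 4, 1, 19, 15, 10 → queue [4, 1, 19, 15, 10]
Visit 4; enqueue 13, 17 → queue [1, 19, 15, 10, 13, 17]
Visit 1; enqueue 5, 16, 0, 12, 2 → queue [19, 15, 10, 13, 17, 5, 16, 0, 12, 2]
Visit 19 → queue [15, 10, 13, 17, 5, 16, 0, 12, 2]
Visit 15; enqueue 20, 14 → queue [10, 13, 17, 5, 16, 0, 12, 2, 20, 14]
Visit 10 → queue [13, 17, 5, 16, 0, 12, 2, 20, 14]
Visit 13; enqueue 7 → queue [17, 5, 16, 0, 12, 2, 20, 14, 7]
Visit 17 → queue [5, 16, 0, 12, 2, 20, 14, 7]
Visit 5; enqueue 18 → queue [16, 0, 12, 2, 20, 14, 7, 18]
Visit 16; enqueue 6 → queue [0, 12, 2, 20, 14, 7, 18, 6]
Visit 0 → queue [12, 2, 20, 14, 7, 18, 6]
Visit 12; enqueue 3 → queue [2, 20, 14, 7, 18, 6, 3]
Visit 2 → queue [20, 14, 7, 18, 6, 3]
Visit 20; enqueue 8 → queue [14, 7, 18, 6, 3, 8]
Visit 14 → queue [7, 18, 6, 3, 8]
Visit 7 → queue [18, 6, 3, 8]
Visit 18 → queue [6, 3, 8]
Visit 6 → queue [3, 8]
Visit 3; enqueue 11 → queue [8, 11]
Visit 8 → queue [11]
Visit 11 → queue []

9 4 1 19 15 10 13 17 5 16 0 12 2 20 14 7 18 6 3 8 11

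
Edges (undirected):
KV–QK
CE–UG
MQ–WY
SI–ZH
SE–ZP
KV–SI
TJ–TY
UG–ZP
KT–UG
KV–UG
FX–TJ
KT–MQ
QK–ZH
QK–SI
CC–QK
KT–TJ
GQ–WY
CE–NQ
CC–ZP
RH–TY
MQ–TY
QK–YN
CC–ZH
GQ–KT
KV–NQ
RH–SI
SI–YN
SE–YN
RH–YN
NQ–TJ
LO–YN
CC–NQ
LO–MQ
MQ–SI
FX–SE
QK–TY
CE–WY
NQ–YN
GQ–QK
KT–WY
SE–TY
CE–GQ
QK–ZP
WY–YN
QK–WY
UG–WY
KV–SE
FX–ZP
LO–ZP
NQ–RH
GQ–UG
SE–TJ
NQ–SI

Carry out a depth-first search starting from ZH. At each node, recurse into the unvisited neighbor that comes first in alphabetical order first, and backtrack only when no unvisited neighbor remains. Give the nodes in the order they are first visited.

ZH, CC, NQ, CE, GQ, KT, MQ, LO, YN, QK, KV, SE, FX, TJ, TY, RH, SI, ZP, UG, WY

Visit ZH
ZH → CC
CC → NQ
NQ → CE
CE → GQ
GQ → KT
KT → MQ
MQ → LO
LO → YN
YN → QK
QK → KV
KV → SE
SE → FX
FX → TJ
TJ → TY
TY → RH
RH → SI
FX → ZP
ZP → UG
UG → WY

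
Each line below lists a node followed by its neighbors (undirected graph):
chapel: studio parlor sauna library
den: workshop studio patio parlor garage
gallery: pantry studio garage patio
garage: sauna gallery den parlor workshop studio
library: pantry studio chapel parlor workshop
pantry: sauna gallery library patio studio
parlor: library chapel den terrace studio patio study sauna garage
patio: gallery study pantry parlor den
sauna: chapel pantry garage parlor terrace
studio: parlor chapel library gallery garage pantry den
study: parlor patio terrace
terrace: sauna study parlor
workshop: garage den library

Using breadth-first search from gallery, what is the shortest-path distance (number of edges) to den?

2

Level 0: gallery
Level 1: garage, pantry, patio, studio
Level 2: chapel, den, library, parlor, sauna, study, workshop
Level 3: terrace
den first appears at level 2.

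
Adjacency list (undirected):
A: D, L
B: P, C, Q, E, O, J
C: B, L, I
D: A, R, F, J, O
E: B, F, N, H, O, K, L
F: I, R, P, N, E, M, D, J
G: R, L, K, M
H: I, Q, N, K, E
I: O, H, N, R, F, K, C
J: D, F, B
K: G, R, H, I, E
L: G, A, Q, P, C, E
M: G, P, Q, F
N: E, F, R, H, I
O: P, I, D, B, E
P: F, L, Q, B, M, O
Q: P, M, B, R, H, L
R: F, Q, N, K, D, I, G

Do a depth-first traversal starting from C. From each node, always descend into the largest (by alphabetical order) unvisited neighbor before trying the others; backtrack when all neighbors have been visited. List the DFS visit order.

Visit C
C → L
L → Q
Q → R
R → N
N → I
I → O
O → P
P → M
M → G
G → K
K → H
H → E
E → F
F → J
J → D
D → A
J → B

C, L, Q, R, N, I, O, P, M, G, K, H, E, F, J, D, A, B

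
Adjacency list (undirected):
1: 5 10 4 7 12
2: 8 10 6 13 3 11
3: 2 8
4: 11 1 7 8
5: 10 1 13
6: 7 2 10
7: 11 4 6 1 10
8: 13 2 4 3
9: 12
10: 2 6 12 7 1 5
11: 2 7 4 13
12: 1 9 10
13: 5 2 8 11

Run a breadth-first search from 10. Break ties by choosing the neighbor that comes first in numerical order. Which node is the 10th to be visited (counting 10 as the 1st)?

Visit 10; enqueue 1, 2, 5, 6, 7, 12 → queue [1, 2, 5, 6, 7, 12]
Visit 1; enqueue 4 → queue [2, 5, 6, 7, 12, 4]
Visit 2; enqueue 3, 8, 11, 13 → queue [5, 6, 7, 12, 4, 3, 8, 11, 13]
Visit 5 → queue [6, 7, 12, 4, 3, 8, 11, 13]
Visit 6 → queue [7, 12, 4, 3, 8, 11, 13]
Visit 7 → queue [12, 4, 3, 8, 11, 13]
Visit 12; enqueue 9 → queue [4, 3, 8, 11, 13, 9]
Visit 4 → queue [3, 8, 11, 13, 9]
Visit 3 → queue [8, 11, 13, 9]
Visit 8 → queue [11, 13, 9]
Visit 11 → queue [13, 9]
Visit 13 → queue [9]
Visit 9 → queue []

Visit order: 10, 1, 2, 5, 6, 7, 12, 4, 3, 8, 11, 13, 9

8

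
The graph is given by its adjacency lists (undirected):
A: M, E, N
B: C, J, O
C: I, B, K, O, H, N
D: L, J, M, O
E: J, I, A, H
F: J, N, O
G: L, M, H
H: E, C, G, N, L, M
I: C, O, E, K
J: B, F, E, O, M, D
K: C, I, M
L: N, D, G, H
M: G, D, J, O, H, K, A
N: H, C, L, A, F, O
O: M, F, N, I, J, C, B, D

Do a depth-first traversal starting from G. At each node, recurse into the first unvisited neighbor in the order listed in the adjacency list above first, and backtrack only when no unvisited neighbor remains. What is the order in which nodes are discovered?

G, L, N, H, E, J, B, C, I, O, M, D, K, A, F

Visit G
G → L
L → N
N → H
H → E
E → J
J → B
B → C
C → I
I → O
O → M
M → D
M → K
M → A
O → F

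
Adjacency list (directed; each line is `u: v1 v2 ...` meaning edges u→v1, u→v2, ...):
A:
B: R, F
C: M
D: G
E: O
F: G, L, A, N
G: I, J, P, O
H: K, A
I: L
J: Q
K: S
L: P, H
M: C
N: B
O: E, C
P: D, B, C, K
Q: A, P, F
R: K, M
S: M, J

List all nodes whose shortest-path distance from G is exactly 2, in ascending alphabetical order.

Level 0: G
Level 1: I, J, O, P
Level 2: B, C, D, E, K, L, Q
Level 3: A, F, H, M, R, S
Level 4: N

B, C, D, E, K, L, Q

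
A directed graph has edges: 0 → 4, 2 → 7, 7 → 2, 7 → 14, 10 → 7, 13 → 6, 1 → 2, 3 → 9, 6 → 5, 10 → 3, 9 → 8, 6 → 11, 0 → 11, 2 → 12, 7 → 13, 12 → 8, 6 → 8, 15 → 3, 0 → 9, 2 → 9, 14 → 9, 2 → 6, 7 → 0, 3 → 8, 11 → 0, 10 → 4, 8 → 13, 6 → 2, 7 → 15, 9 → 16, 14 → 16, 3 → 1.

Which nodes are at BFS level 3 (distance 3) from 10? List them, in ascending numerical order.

6, 11, 12, 16

Level 0: 10
Level 1: 3, 4, 7
Level 2: 0, 1, 2, 8, 9, 13, 14, 15
Level 3: 6, 11, 12, 16
Level 4: 5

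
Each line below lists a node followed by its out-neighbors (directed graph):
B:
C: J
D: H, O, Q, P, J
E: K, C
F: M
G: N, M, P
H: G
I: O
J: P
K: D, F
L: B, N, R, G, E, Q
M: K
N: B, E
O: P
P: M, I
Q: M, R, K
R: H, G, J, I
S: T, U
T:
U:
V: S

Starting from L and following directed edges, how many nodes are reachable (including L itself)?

17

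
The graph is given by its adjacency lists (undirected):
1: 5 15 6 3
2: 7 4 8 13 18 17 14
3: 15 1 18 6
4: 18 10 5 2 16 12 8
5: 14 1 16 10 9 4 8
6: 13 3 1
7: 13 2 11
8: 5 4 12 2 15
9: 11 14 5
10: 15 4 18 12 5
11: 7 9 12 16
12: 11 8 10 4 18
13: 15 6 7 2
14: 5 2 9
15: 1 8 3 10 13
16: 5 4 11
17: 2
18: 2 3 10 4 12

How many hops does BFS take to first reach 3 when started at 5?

Level 0: 5
Level 1: 1, 4, 8, 9, 10, 14, 16
Level 2: 2, 3, 6, 11, 12, 15, 18
Level 3: 7, 13, 17
3 first appears at level 2.

2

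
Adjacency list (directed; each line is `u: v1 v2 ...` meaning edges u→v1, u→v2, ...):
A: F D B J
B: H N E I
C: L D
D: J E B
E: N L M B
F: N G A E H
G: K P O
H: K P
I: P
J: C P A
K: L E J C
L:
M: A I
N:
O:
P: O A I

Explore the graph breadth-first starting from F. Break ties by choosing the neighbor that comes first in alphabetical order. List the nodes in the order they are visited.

Visit F; enqueue A, E, G, H, N → queue [A, E, G, H, N]
Visit A; enqueue B, D, J → queue [E, G, H, N, B, D, J]
Visit E; enqueue L, M → queue [G, H, N, B, D, J, L, M]
Visit G; enqueue K, O, P → queue [H, N, B, D, J, L, M, K, O, P]
Visit H → queue [N, B, D, J, L, M, K, O, P]
Visit N → queue [B, D, J, L, M, K, O, P]
Visit B; enqueue I → queue [D, J, L, M, K, O, P, I]
Visit D → queue [J, L, M, K, O, P, I]
Visit J; enqueue C → queue [L, M, K, O, P, I, C]
Visit L → queue [M, K, O, P, I, C]
Visit M → queue [K, O, P, I, C]
Visit K → queue [O, P, I, C]
Visit O → queue [P, I, C]
Visit P → queue [I, C]
Visit I → queue [C]
Visit C → queue []

F A E G H N B D J L M K O P I C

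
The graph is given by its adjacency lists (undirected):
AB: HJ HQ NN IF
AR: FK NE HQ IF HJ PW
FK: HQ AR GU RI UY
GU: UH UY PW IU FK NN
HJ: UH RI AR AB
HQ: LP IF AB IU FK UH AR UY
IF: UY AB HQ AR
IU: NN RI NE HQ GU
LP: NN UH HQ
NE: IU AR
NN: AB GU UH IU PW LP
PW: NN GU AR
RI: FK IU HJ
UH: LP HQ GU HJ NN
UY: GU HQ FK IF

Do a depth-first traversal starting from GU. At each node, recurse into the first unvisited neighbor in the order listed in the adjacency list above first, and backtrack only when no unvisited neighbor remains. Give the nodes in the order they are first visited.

Visit GU
GU → UH
UH → LP
LP → NN
NN → AB
AB → HJ
HJ → RI
RI → FK
FK → HQ
HQ → IF
IF → UY
IF → AR
AR → NE
NE → IU
AR → PW

GU -> UH -> LP -> NN -> AB -> HJ -> RI -> FK -> HQ -> IF -> UY -> AR -> NE -> IU -> PW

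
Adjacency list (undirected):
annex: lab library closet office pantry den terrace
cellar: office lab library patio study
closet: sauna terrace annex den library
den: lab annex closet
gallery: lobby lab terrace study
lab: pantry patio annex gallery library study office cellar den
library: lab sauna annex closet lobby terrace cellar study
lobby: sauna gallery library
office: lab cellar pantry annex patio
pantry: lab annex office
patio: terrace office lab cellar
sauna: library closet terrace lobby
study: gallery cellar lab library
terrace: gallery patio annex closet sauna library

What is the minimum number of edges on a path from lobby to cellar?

Level 0: lobby
Level 1: gallery, library, sauna
Level 2: annex, cellar, closet, lab, study, terrace
Level 3: den, office, pantry, patio
cellar first appears at level 2.

2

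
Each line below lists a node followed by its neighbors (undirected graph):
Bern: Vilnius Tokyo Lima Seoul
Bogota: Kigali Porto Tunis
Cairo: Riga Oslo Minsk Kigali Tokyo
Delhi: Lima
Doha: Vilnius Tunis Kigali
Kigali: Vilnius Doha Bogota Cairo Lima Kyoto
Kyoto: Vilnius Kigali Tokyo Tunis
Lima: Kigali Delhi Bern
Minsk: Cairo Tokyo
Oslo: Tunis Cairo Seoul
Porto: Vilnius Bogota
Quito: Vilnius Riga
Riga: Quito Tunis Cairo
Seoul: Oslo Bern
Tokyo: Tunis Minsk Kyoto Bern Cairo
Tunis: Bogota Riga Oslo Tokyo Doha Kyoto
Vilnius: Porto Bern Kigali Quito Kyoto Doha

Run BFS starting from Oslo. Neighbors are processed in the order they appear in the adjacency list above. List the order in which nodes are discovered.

Oslo, Tunis, Cairo, Seoul, Bogota, Riga, Tokyo, Doha, Kyoto, Minsk, Kigali, Bern, Porto, Quito, Vilnius, Lima, Delhi

Visit Oslo; enqueue Tunis, Cairo, Seoul → queue [Tunis, Cairo, Seoul]
Visit Tunis; enqueue Bogota, Riga, Tokyo, Doha, Kyoto → queue [Cairo, Seoul, Bogota, Riga, Tokyo, Doha, Kyoto]
Visit Cairo; enqueue Minsk, Kigali → queue [Seoul, Bogota, Riga, Tokyo, Doha, Kyoto, Minsk, Kigali]
Visit Seoul; enqueue Bern → queue [Bogota, Riga, Tokyo, Doha, Kyoto, Minsk, Kigali, Bern]
Visit Bogota; enqueue Porto → queue [Riga, Tokyo, Doha, Kyoto, Minsk, Kigali, Bern, Porto]
Visit Riga; enqueue Quito → queue [Tokyo, Doha, Kyoto, Minsk, Kigali, Bern, Porto, Quito]
Visit Tokyo → queue [Doha, Kyoto, Minsk, Kigali, Bern, Porto, Quito]
Visit Doha; enqueue Vilnius → queue [Kyoto, Minsk, Kigali, Bern, Porto, Quito, Vilnius]
Visit Kyoto → queue [Minsk, Kigali, Bern, Porto, Quito, Vilnius]
Visit Minsk → queue [Kigali, Bern, Porto, Quito, Vilnius]
Visit Kigali; enqueue Lima → queue [Bern, Porto, Quito, Vilnius, Lima]
Visit Bern → queue [Porto, Quito, Vilnius, Lima]
Visit Porto → queue [Quito, Vilnius, Lima]
Visit Quito → queue [Vilnius, Lima]
Visit Vilnius → queue [Lima]
Visit Lima; enqueue Delhi → queue [Delhi]
Visit Delhi → queue []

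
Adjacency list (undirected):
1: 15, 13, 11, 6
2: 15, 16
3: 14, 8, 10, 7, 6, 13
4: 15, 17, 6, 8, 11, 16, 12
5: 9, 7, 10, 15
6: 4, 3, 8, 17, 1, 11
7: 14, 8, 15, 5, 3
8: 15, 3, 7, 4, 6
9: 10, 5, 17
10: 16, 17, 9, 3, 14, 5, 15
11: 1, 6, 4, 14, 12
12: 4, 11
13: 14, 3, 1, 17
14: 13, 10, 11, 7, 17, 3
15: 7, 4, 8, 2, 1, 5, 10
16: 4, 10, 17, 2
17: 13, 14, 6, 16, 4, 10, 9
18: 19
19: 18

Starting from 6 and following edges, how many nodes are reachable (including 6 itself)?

17

BFS from 6 visits: 6, 4, 3, 8, 17, 1, 11, 15, 16, 12, 14, 10, 7, 13, 9, 2, 5
Reachable nodes: 17 of 19 total.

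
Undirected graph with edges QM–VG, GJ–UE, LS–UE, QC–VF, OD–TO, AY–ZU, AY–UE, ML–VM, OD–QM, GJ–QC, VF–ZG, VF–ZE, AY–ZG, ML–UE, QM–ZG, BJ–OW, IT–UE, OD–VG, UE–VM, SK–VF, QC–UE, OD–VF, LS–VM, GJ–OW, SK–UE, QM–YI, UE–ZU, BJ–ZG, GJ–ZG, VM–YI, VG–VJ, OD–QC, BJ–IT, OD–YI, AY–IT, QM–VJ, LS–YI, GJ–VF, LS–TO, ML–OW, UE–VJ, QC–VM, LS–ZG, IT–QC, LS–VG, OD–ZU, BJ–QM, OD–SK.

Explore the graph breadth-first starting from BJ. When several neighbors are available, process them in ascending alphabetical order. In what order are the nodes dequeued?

BJ → IT → OW → QM → ZG → AY → QC → UE → GJ → ML → OD → VG → VJ → YI → LS → VF → ZU → VM → SK → TO → ZE

Visit BJ; enqueue IT, OW, QM, ZG → queue [IT, OW, QM, ZG]
Visit IT; enqueue AY, QC, UE → queue [OW, QM, ZG, AY, QC, UE]
Visit OW; enqueue GJ, ML → queue [QM, ZG, AY, QC, UE, GJ, ML]
Visit QM; enqueue OD, VG, VJ, YI → queue [ZG, AY, QC, UE, GJ, ML, OD, VG, VJ, YI]
Visit ZG; enqueue LS, VF → queue [AY, QC, UE, GJ, ML, OD, VG, VJ, YI, LS, VF]
Visit AY; enqueue ZU → queue [QC, UE, GJ, ML, OD, VG, VJ, YI, LS, VF, ZU]
Visit QC; enqueue VM → queue [UE, GJ, ML, OD, VG, VJ, YI, LS, VF, ZU, VM]
Visit UE; enqueue SK → queue [GJ, ML, OD, VG, VJ, YI, LS, VF, ZU, VM, SK]
Visit GJ → queue [ML, OD, VG, VJ, YI, LS, VF, ZU, VM, SK]
Visit ML → queue [OD, VG, VJ, YI, LS, VF, ZU, VM, SK]
Visit OD; enqueue TO → queue [VG, VJ, YI, LS, VF, ZU, VM, SK, TO]
Visit VG → queue [VJ, YI, LS, VF, ZU, VM, SK, TO]
Visit VJ → queue [YI, LS, VF, ZU, VM, SK, TO]
Visit YI → queue [LS, VF, ZU, VM, SK, TO]
Visit LS → queue [VF, ZU, VM, SK, TO]
Visit VF; enqueue ZE → queue [ZU, VM, SK, TO, ZE]
Visit ZU → queue [VM, SK, TO, ZE]
Visit VM → queue [SK, TO, ZE]
Visit SK → queue [TO, ZE]
Visit TO → queue [ZE]
Visit ZE → queue []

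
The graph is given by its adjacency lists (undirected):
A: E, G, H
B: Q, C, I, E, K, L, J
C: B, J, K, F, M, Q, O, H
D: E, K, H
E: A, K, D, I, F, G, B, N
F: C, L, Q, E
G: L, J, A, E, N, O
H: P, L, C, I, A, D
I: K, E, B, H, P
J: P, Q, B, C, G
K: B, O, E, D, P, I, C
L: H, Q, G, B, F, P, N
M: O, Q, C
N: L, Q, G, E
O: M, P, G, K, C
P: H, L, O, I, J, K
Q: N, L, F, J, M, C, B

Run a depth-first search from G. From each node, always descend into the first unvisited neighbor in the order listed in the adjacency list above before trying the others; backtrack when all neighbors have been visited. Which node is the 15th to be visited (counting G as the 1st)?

Visit G
G → L
L → H
H → P
P → O
O → M
M → Q
Q → N
N → E
E → A
E → K
K → B
B → C
C → J
C → F
B → I
K → D

Visit order: G, L, H, P, O, M, Q, N, E, A, K, B, C, J, F, I, D

F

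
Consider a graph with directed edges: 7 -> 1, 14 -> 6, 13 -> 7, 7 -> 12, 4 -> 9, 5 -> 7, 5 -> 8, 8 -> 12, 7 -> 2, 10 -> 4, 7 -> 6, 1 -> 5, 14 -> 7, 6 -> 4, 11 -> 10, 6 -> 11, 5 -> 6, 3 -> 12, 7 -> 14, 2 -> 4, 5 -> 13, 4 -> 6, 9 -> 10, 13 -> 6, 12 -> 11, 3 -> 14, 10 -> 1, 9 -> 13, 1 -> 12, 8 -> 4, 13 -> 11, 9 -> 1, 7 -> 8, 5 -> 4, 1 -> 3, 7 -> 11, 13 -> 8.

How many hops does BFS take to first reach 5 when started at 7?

2

Level 0: 7
Level 1: 1, 2, 6, 8, 11, 12, 14
Level 2: 3, 4, 5, 10
Level 3: 9, 13
5 first appears at level 2.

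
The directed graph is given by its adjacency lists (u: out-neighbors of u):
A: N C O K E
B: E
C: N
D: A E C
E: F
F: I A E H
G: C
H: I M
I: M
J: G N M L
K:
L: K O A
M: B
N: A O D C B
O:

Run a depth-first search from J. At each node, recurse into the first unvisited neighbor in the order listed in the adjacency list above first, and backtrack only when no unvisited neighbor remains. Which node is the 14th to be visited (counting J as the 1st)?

Visit J
J → G
G → C
C → N
N → A
A → O
A → K
A → E
E → F
F → I
I → M
M → B
F → H
N → D
J → L

Visit order: J, G, C, N, A, O, K, E, F, I, M, B, H, D, L

D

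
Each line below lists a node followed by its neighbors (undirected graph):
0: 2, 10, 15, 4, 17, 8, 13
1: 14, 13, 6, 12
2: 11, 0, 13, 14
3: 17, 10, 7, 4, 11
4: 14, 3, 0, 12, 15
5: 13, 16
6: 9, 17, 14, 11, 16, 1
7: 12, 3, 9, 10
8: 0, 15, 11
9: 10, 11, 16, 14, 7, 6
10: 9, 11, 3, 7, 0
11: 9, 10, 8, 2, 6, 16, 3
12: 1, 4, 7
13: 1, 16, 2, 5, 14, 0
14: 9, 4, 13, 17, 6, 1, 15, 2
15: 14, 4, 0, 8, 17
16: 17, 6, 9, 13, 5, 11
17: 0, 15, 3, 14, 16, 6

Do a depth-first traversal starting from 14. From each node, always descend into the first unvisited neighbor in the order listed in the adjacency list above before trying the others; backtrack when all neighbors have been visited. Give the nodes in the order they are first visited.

Visit 14
14 → 9
9 → 10
10 → 11
11 → 8
8 → 0
0 → 2
2 → 13
13 → 1
1 → 6
6 → 17
17 → 15
15 → 4
4 → 3
3 → 7
7 → 12
17 → 16
16 → 5

14 -> 9 -> 10 -> 11 -> 8 -> 0 -> 2 -> 13 -> 1 -> 6 -> 17 -> 15 -> 4 -> 3 -> 7 -> 12 -> 16 -> 5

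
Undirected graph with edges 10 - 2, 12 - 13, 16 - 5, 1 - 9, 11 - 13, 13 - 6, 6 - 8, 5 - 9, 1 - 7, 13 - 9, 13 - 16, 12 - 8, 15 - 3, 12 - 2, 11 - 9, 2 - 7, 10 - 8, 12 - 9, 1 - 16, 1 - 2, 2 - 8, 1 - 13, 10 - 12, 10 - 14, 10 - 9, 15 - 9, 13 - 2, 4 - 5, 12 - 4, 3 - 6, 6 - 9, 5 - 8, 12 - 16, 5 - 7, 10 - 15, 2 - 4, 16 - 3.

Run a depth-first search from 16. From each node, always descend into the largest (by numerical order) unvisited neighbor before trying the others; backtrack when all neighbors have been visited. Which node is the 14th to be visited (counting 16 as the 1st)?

1

Visit 16
16 → 13
13 → 12
12 → 10
10 → 15
15 → 9
9 → 11
9 → 6
6 → 8
8 → 5
5 → 7
7 → 2
2 → 4
2 → 1
6 → 3
10 → 14

Visit order: 16, 13, 12, 10, 15, 9, 11, 6, 8, 5, 7, 2, 4, 1, 3, 14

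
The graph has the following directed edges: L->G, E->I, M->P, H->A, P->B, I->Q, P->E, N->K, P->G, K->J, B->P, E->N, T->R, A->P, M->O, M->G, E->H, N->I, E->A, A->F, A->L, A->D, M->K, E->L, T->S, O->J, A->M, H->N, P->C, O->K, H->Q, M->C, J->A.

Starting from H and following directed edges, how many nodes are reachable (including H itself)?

17

BFS from H visits: H, Q, N, A, K, I, P, M, L, F, D, J, G, E, C, B, O
Reachable nodes: 17 of 20 total.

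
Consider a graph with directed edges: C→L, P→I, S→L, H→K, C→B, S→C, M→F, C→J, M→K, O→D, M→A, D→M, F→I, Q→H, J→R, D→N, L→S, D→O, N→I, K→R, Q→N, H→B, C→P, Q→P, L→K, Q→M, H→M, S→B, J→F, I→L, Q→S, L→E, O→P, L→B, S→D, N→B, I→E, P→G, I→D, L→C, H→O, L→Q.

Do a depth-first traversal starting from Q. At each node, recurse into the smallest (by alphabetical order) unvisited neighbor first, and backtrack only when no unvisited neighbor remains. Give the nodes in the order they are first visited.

Q → H → B → K → R → M → A → F → I → D → N → O → P → G → E → L → C → J → S

Visit Q
Q → H
H → B
H → K
K → R
H → M
M → A
M → F
F → I
I → D
D → N
D → O
O → P
P → G
I → E
I → L
L → C
C → J
L → S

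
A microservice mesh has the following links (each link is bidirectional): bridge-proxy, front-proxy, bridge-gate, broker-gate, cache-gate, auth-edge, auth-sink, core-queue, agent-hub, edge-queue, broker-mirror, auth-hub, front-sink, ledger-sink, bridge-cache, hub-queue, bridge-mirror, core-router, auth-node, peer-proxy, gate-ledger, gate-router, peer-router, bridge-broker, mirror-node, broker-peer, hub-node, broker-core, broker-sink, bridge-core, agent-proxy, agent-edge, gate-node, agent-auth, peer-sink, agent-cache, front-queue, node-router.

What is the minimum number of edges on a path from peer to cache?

3

Level 0: peer
Level 1: broker, proxy, router, sink
Level 2: agent, auth, bridge, core, front, gate, ledger, mirror, node
Level 3: cache, edge, hub, queue
cache first appears at level 3.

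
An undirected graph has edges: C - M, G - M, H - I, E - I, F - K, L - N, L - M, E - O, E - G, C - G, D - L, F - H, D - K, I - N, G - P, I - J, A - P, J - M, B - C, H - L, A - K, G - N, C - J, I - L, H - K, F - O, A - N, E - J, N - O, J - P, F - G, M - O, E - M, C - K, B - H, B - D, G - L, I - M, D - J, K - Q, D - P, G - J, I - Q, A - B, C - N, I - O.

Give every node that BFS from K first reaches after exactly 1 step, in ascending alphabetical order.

A, C, D, F, H, Q

Level 0: K
Level 1: A, C, D, F, H, Q
Level 2: B, G, I, J, L, M, N, O, P
Level 3: E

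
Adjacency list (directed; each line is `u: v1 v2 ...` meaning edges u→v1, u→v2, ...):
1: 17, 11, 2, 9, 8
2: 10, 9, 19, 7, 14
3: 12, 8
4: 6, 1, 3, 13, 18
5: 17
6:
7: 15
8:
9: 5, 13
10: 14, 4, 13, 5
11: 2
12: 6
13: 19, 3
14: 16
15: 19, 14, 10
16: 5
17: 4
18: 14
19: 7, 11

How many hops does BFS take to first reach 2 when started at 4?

2

Level 0: 4
Level 1: 1, 3, 6, 13, 18
Level 2: 2, 8, 9, 11, 12, 14, 17, 19
Level 3: 5, 7, 10, 16
Level 4: 15
2 first appears at level 2.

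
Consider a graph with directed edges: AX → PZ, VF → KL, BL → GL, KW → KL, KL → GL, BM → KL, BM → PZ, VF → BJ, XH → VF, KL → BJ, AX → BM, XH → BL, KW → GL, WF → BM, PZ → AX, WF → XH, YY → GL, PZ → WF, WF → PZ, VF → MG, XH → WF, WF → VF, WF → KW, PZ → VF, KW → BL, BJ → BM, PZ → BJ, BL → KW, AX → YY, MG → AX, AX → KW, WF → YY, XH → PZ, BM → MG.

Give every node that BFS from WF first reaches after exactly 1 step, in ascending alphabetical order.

Level 0: WF
Level 1: BM, KW, PZ, VF, XH, YY
Level 2: AX, BJ, BL, GL, KL, MG

BM, KW, PZ, VF, XH, YY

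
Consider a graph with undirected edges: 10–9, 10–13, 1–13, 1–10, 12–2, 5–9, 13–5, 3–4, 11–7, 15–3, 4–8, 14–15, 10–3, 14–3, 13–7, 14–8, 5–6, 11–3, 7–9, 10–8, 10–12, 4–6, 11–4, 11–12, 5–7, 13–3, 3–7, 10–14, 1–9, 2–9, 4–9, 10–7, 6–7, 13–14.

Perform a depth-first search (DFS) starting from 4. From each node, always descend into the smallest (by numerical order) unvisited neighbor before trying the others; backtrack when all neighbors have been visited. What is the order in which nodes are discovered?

Visit 4
4 → 3
3 → 7
7 → 5
5 → 6
5 → 9
9 → 1
1 → 10
10 → 8
8 → 14
14 → 13
14 → 15
10 → 12
12 → 2
12 → 11

4, 3, 7, 5, 6, 9, 1, 10, 8, 14, 13, 15, 12, 2, 11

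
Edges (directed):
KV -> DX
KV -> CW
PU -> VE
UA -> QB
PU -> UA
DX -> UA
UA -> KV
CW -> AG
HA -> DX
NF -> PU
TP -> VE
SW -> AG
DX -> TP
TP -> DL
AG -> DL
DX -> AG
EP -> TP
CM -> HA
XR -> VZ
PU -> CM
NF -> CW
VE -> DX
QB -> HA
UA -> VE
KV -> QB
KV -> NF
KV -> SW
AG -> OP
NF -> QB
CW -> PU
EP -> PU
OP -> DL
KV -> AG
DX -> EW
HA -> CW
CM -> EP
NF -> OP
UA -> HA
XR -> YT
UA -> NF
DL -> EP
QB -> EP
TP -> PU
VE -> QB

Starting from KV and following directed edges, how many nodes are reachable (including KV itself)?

BFS from KV visits: KV, AG, CW, DX, NF, QB, SW, DL, OP, PU, EW, TP, UA, EP, HA, CM, VE
Reachable nodes: 17 of 20 total.

17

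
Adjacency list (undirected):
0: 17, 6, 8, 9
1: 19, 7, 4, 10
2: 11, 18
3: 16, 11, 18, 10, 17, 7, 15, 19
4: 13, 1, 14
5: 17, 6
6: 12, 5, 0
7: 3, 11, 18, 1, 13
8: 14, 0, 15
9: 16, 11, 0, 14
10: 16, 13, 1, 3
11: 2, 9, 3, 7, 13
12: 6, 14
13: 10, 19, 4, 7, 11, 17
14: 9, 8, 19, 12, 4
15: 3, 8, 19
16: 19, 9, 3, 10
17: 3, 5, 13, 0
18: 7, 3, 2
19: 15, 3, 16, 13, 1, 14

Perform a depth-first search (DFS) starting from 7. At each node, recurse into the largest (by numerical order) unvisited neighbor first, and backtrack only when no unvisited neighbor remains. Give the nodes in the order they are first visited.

7 -> 18 -> 3 -> 19 -> 16 -> 10 -> 13 -> 17 -> 5 -> 6 -> 12 -> 14 -> 9 -> 11 -> 2 -> 0 -> 8 -> 15 -> 4 -> 1

Visit 7
7 → 18
18 → 3
3 → 19
19 → 16
16 → 10
10 → 13
13 → 17
17 → 5
5 → 6
6 → 12
12 → 14
14 → 9
9 → 11
11 → 2
9 → 0
0 → 8
8 → 15
14 → 4
4 → 1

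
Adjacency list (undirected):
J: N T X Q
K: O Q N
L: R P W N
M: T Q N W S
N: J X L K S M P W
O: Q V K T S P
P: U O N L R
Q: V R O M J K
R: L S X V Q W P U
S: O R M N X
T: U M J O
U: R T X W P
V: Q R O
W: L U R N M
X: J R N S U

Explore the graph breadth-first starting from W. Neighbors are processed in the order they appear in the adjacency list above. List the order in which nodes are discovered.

W → L → U → R → N → M → P → T → X → S → V → Q → J → K → O

Visit W; enqueue L, U, R, N, M → queue [L, U, R, N, M]
Visit L; enqueue P → queue [U, R, N, M, P]
Visit U; enqueue T, X → queue [R, N, M, P, T, X]
Visit R; enqueue S, V, Q → queue [N, M, P, T, X, S, V, Q]
Visit N; enqueue J, K → queue [M, P, T, X, S, V, Q, J, K]
Visit M → queue [P, T, X, S, V, Q, J, K]
Visit P; enqueue O → queue [T, X, S, V, Q, J, K, O]
Visit T → queue [X, S, V, Q, J, K, O]
Visit X → queue [S, V, Q, J, K, O]
Visit S → queue [V, Q, J, K, O]
Visit V → queue [Q, J, K, O]
Visit Q → queue [J, K, O]
Visit J → queue [K, O]
Visit K → queue [O]
Visit O → queue []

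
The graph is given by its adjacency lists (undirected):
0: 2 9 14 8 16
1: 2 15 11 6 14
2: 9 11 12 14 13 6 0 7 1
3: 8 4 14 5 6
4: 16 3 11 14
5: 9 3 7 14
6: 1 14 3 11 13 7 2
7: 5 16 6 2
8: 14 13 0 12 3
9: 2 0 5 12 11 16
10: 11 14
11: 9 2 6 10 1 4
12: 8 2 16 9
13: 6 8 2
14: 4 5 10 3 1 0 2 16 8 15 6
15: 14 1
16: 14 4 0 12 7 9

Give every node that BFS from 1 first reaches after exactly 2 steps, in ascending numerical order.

Level 0: 1
Level 1: 2, 6, 11, 14, 15
Level 2: 0, 3, 4, 5, 7, 8, 9, 10, 12, 13, 16

0, 3, 4, 5, 7, 8, 9, 10, 12, 13, 16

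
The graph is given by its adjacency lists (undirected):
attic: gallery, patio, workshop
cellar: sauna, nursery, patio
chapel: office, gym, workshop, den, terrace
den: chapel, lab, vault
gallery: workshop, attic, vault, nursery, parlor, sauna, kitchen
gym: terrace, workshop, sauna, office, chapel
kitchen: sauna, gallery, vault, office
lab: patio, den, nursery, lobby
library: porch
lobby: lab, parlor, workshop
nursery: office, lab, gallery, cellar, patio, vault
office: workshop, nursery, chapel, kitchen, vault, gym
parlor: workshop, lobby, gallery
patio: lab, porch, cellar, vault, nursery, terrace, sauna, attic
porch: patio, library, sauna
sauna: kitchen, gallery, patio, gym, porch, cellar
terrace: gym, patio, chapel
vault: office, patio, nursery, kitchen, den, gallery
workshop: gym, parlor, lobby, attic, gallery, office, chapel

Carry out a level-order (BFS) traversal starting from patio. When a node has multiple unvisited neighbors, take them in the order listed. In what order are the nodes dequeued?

Visit patio; enqueue lab, porch, cellar, vault, nursery, terrace, sauna, attic → queue [lab, porch, cellar, vault, nursery, terrace, sauna, attic]
Visit lab; enqueue den, lobby → queue [porch, cellar, vault, nursery, terrace, sauna, attic, den, lobby]
Visit porch; enqueue library → queue [cellar, vault, nursery, terrace, sauna, attic, den, lobby, library]
Visit cellar → queue [vault, nursery, terrace, sauna, attic, den, lobby, library]
Visit vault; enqueue office, kitchen, gallery → queue [nursery, terrace, sauna, attic, den, lobby, library, office, kitchen, gallery]
Visit nursery → queue [terrace, sauna, attic, den, lobby, library, office, kitchen, gallery]
Visit terrace; enqueue gym, chapel → queue [sauna, attic, den, lobby, library, office, kitchen, gallery, gym, chapel]
Visit sauna → queue [attic, den, lobby, library, office, kitchen, gallery, gym, chapel]
Visit attic; enqueue workshop → queue [den, lobby, library, office, kitchen, gallery, gym, chapel, workshop]
Visit den → queue [lobby, library, office, kitchen, gallery, gym, chapel, workshop]
Visit lobby; enqueue parlor → queue [library, office, kitchen, gallery, gym, chapel, workshop, parlor]
Visit library → queue [office, kitchen, gallery, gym, chapel, workshop, parlor]
Visit office → queue [kitchen, gallery, gym, chapel, workshop, parlor]
Visit kitchen → queue [gallery, gym, chapel, workshop, parlor]
Visit gallery → queue [gym, chapel, workshop, parlor]
Visit gym → queue [chapel, workshop, parlor]
Visit chapel → queue [workshop, parlor]
Visit workshop → queue [parlor]
Visit parlor → queue []

patio → lab → porch → cellar → vault → nursery → terrace → sauna → attic → den → lobby → library → office → kitchen → gallery → gym → chapel → workshop → parlor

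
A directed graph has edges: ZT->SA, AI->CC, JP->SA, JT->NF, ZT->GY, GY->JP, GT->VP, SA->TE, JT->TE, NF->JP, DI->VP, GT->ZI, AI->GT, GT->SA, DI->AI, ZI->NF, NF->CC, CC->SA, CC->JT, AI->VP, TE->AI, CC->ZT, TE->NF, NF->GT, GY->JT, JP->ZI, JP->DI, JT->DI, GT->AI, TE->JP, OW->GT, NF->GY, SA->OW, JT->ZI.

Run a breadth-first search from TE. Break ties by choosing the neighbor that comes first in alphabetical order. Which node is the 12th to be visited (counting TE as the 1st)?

JT

Visit TE; enqueue AI, JP, NF → queue [AI, JP, NF]
Visit AI; enqueue CC, GT, VP → queue [JP, NF, CC, GT, VP]
Visit JP; enqueue DI, SA, ZI → queue [NF, CC, GT, VP, DI, SA, ZI]
Visit NF; enqueue GY → queue [CC, GT, VP, DI, SA, ZI, GY]
Visit CC; enqueue JT, ZT → queue [GT, VP, DI, SA, ZI, GY, JT, ZT]
Visit GT → queue [VP, DI, SA, ZI, GY, JT, ZT]
Visit VP → queue [DI, SA, ZI, GY, JT, ZT]
Visit DI → queue [SA, ZI, GY, JT, ZT]
Visit SA; enqueue OW → queue [ZI, GY, JT, ZT, OW]
Visit ZI → queue [GY, JT, ZT, OW]
Visit GY → queue [JT, ZT, OW]
Visit JT → queue [ZT, OW]
Visit ZT → queue [OW]
Visit OW → queue []

Visit order: TE, AI, JP, NF, CC, GT, VP, DI, SA, ZI, GY, JT, ZT, OW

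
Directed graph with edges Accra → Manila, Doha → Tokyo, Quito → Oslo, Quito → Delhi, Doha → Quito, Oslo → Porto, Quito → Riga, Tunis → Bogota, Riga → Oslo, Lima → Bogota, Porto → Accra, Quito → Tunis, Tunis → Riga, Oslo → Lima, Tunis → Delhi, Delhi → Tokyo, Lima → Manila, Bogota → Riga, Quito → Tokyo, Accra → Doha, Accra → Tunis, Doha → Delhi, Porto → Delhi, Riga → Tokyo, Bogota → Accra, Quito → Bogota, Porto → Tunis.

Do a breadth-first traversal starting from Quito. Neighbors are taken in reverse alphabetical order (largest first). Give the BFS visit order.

Visit Quito; enqueue Tunis, Tokyo, Riga, Oslo, Delhi, Bogota → queue [Tunis, Tokyo, Riga, Oslo, Delhi, Bogota]
Visit Tunis → queue [Tokyo, Riga, Oslo, Delhi, Bogota]
Visit Tokyo → queue [Riga, Oslo, Delhi, Bogota]
Visit Riga → queue [Oslo, Delhi, Bogota]
Visit Oslo; enqueue Porto, Lima → queue [Delhi, Bogota, Porto, Lima]
Visit Delhi → queue [Bogota, Porto, Lima]
Visit Bogota; enqueue Accra → queue [Porto, Lima, Accra]
Visit Porto → queue [Lima, Accra]
Visit Lima; enqueue Manila → queue [Accra, Manila]
Visit Accra; enqueue Doha → queue [Manila, Doha]
Visit Manila → queue [Doha]
Visit Doha → queue []

Quito -> Tunis -> Tokyo -> Riga -> Oslo -> Delhi -> Bogota -> Porto -> Lima -> Accra -> Manila -> Doha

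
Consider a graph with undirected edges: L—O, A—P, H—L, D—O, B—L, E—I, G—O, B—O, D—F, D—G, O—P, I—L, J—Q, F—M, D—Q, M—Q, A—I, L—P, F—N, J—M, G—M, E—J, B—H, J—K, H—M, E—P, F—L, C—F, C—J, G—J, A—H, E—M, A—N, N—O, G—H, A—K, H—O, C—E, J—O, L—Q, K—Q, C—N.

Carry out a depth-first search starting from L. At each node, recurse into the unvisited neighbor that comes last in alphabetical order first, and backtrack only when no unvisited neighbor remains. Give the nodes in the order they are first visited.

Visit L
L → Q
Q → M
M → J
J → O
O → P
P → E
E → I
I → A
A → N
N → F
F → D
D → G
G → H
H → B
F → C
A → K

L, Q, M, J, O, P, E, I, A, N, F, D, G, H, B, C, K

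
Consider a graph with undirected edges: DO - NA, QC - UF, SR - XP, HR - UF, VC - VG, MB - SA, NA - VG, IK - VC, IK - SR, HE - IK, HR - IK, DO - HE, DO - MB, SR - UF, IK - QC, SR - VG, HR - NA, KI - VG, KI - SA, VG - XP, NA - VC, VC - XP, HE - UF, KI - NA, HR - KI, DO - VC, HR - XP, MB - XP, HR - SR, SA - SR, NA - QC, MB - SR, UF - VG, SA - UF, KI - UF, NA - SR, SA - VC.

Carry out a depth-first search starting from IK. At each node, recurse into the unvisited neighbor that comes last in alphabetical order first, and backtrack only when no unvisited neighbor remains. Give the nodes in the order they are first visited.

IK, VC, XP, VG, UF, SR, SA, MB, DO, NA, QC, KI, HR, HE

Visit IK
IK → VC
VC → XP
XP → VG
VG → UF
UF → SR
SR → SA
SA → MB
MB → DO
DO → NA
NA → QC
NA → KI
KI → HR
DO → HE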